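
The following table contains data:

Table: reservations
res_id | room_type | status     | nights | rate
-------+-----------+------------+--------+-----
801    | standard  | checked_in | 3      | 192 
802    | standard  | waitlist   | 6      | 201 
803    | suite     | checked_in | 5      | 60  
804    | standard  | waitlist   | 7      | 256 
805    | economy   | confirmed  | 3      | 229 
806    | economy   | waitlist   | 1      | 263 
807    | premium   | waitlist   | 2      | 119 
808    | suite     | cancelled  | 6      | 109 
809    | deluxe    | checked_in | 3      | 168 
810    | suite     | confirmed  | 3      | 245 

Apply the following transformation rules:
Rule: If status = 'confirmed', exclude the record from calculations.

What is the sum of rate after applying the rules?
1368

Step 1: Identify records where status = 'confirmed'
Step 2: The excluded records sum to 474
Step 3: Original total rate = 1842
Step 4: Remaining total = 1842 - 474 = 1368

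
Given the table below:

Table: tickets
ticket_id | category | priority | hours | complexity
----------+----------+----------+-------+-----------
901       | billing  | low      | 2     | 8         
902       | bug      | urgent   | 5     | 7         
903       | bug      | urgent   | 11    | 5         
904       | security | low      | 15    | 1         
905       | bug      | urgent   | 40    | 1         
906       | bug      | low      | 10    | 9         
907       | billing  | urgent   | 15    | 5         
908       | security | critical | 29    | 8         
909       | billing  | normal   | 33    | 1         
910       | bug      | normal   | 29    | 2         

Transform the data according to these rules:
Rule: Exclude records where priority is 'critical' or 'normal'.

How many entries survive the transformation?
7

Step 1: Count records to exclude
  - 1 (critical) + 2 (normal) = 3 records
Step 2: Total records: 10
Step 3: Remaining = 10 - 3 = 7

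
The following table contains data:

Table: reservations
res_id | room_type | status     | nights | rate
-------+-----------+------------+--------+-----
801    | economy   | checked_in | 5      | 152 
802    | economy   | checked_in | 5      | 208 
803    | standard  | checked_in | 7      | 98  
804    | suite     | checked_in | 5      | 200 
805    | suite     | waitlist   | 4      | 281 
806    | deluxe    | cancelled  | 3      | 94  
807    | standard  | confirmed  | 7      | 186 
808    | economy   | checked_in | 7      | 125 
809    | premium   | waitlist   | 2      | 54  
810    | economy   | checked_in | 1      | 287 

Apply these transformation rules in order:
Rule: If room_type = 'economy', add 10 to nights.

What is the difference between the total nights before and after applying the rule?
40

Step 1: Original sum of nights = 46
Step 2: 4 records have room_type = 'economy'
Step 3: Each affected record changes by 10
Step 4: Total change = 4 × 10 = 40
Step 5: New sum = 46 + 40 = 86
Step 6: Difference = |86 - 46| = 40
        (Sum increased by 40)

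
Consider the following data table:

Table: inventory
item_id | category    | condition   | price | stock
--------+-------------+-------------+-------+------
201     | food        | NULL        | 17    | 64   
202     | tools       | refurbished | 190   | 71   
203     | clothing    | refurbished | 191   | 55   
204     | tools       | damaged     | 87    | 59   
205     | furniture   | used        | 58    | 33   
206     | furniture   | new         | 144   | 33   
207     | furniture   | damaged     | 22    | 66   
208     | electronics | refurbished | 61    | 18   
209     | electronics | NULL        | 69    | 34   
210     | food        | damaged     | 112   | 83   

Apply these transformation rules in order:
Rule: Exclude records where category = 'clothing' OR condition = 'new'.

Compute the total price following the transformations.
616

Step 1: Find records where category = 'clothing' OR condition = 'new'
Step 2: 2 records match, summing to 335
Step 3: Original sum: 951
Step 4: Remaining sum = 951 - 335 = 616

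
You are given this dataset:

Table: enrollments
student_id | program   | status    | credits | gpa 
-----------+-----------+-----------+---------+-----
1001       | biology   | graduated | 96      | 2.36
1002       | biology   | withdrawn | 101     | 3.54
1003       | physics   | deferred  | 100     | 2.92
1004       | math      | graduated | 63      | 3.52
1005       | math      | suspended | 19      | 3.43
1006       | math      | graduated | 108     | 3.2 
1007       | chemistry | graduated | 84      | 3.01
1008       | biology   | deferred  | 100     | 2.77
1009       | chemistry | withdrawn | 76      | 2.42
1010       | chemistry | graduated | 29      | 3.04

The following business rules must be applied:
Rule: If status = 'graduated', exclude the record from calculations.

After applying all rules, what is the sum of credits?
396

Step 1: Identify records where status = 'graduated'
Step 2: The excluded records sum to 380
Step 3: Original total credits = 776
Step 4: Remaining total = 776 - 380 = 396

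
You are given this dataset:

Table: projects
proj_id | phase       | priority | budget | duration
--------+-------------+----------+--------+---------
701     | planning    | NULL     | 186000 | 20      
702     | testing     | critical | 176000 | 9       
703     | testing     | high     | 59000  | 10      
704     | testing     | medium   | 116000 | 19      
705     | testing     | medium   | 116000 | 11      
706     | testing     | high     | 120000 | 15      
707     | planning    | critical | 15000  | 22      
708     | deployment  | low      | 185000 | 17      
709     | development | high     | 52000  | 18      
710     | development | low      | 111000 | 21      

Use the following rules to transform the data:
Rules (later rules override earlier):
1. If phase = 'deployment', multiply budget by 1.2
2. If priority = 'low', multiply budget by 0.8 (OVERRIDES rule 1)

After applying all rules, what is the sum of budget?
1076800.0

Step 1: Rule 2 takes priority for records with priority = 'low'
  - 2 records: 296000 × 0.8 = 236800.0
Step 2: Rule 1 applies to remaining records with phase = 'deployment'
  - 0 records: 0 × 1.2 = 0.0
Step 3: Other records unchanged: 840000
Step 4: Final sum = 236800.0 + 0.0 + 840000 = 1076800.0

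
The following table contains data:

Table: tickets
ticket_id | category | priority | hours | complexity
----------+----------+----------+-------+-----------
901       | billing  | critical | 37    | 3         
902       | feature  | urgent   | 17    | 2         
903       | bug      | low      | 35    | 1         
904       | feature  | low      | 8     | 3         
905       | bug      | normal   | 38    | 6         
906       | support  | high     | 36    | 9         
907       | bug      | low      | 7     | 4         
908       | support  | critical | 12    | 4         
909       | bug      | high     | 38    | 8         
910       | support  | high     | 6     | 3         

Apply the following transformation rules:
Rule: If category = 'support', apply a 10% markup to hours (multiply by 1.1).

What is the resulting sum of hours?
239.4

Step 1: Records with category = 'support' have total hours = 54
Step 2: Apply multiplier: 54 × 1.1 = 59.4
Step 3: Other records total: 180
Step 4: Final sum = 59.4 + 180 = 239.4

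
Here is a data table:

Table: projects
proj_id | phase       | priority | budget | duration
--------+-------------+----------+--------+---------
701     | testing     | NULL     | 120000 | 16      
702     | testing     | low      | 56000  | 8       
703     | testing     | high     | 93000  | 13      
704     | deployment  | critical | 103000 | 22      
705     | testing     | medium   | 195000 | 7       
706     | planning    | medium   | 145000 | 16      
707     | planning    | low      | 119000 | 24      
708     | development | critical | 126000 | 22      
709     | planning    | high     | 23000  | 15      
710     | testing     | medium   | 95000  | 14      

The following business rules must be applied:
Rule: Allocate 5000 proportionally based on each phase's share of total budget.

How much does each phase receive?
deployment: 479.07, development: 586.05, planning: 1334.88, testing: 2600.0

Step 1: Calculate total budget = 1075000
Step 2: Calculate each phase's proportion:
  deployment: 103000/1075000 = 9.58% → 479.07
  development: 126000/1075000 = 11.72% → 586.05
  planning: 287000/1075000 = 26.70% → 1334.88
  testing: 559000/1075000 = 52.00% → 2600.0
Step 3: Verify: sum of allocations ≈ 5000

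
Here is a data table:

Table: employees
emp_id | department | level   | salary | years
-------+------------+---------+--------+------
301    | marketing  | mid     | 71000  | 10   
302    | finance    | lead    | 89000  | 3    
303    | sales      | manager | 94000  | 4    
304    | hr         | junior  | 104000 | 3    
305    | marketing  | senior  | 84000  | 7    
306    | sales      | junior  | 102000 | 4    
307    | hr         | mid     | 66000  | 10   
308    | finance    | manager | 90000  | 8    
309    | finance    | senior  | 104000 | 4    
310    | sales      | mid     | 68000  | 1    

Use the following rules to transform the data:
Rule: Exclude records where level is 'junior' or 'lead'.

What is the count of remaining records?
7

Step 1: Count records to exclude
  - 2 (junior) + 1 (lead) = 3 records
Step 2: Total records: 10
Step 3: Remaining = 10 - 3 = 7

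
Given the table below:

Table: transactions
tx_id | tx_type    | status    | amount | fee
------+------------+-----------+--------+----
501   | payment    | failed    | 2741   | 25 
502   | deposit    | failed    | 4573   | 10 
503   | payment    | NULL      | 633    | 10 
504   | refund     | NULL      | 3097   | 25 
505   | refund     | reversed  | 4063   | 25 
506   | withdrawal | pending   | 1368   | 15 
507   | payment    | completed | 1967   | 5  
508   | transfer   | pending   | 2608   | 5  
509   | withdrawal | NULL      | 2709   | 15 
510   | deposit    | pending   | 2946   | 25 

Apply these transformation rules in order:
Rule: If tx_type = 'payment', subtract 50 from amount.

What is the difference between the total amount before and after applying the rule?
150

Step 1: Original sum of amount = 26705
Step 2: 3 records have tx_type = 'payment'
Step 3: Each affected record changes by -50
Step 4: Total change = 3 × -50 = -150
Step 5: New sum = 26705 + -150 = 26555
Step 6: Difference = |26555 - 26705| = 150
        (Sum decreased by 150)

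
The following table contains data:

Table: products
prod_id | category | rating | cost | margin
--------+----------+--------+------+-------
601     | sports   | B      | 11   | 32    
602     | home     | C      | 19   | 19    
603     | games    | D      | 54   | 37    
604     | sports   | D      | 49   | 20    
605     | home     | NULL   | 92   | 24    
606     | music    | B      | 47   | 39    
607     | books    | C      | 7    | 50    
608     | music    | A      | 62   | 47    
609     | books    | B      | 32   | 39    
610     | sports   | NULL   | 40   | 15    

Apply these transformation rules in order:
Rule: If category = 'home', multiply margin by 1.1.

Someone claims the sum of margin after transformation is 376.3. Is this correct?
No, the correct result is 326.3.

Step 1: Calculate the correct sum after transformation
Step 2: Apply multiplier 1.1 to records where category = 'home'
Step 3: Correct result = 326.3
Step 4: Claimed result = 376.3
Step 5: 326.3 ≠ 376.3
Conclusion: The claimed result is incorrect. The correct answer is 326.3.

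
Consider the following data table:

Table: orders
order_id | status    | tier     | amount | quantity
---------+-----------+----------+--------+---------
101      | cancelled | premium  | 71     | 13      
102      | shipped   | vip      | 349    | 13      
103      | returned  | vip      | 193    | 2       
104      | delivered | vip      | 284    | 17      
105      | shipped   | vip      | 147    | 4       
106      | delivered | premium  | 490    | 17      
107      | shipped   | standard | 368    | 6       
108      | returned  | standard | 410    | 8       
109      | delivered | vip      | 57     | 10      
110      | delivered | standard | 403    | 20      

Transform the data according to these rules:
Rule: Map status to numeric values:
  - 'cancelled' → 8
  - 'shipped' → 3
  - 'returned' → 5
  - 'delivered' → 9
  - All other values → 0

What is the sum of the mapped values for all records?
63

Step 1: Apply mapping to each record
Step 2: Count by status:
  'cancelled': 1 records × 8 = 8
  'shipped': 3 records × 3 = 9
  'returned': 2 records × 5 = 10
  'delivered': 4 records × 9 = 36
Step 3: Sum all mapped values = 63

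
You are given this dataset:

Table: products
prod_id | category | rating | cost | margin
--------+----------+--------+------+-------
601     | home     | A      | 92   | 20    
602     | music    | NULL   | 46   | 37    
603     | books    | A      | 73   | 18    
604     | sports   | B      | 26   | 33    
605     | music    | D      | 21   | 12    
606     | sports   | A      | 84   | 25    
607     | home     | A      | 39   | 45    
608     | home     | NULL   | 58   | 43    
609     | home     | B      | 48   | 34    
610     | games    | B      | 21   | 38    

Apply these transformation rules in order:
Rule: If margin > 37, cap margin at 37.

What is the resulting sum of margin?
290

Step 1: 3 records have margin > 37
Step 2: These records originally summed to 126
Step 3: After capping: 3 × 37 = 111
Step 4: Unaffected records sum: 179
Step 5: Final sum = 111 + 179 = 290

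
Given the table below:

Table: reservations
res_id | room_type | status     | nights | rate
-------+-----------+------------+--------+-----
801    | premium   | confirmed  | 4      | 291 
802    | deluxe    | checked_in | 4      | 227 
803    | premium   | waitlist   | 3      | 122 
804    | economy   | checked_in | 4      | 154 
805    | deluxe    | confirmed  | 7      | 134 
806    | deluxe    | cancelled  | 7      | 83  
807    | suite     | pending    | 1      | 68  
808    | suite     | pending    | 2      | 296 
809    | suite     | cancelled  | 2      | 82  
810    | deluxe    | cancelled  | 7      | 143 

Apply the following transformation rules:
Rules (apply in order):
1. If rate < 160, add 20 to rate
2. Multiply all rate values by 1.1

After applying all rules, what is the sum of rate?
1914.0

Step 1: Apply Rule 1 - Add 20 to records with rate < 160
  - 7 records affected: 786 + (7 × 20) = 926
  - Unaffected records: 814
  - Sum after Rule 1: 1740
Step 2: Apply Rule 2 - Multiply all by 1.1
  - 1740 × 1.1 = 1914.0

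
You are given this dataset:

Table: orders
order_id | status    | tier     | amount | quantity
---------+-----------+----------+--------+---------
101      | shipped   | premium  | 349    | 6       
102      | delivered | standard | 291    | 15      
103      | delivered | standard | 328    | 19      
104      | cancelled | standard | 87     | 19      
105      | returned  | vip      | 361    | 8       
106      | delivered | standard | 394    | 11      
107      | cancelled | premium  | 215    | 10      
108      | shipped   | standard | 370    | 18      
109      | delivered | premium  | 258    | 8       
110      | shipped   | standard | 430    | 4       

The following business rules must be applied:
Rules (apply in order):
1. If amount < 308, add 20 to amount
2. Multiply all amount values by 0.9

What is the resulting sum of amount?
2846.7

Step 1: Apply Rule 1 - Add 20 to records with amount < 308
  - 4 records affected: 851 + (4 × 20) = 931
  - Unaffected records: 2232
  - Sum after Rule 1: 3163
Step 2: Apply Rule 2 - Multiply all by 0.9
  - 3163 × 0.9 = 2846.7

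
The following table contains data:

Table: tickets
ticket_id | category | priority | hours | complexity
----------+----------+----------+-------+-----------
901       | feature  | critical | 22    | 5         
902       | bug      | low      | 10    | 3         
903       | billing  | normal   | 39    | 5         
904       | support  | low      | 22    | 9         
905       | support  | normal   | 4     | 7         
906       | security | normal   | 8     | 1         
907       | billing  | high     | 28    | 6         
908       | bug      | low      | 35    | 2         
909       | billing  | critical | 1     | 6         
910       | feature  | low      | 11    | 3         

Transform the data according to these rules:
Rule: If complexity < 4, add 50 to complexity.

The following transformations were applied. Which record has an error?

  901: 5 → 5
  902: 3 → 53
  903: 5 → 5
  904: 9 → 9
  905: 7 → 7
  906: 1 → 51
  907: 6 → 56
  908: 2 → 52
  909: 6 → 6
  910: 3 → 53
Record 907 has an error. The correct transformed value should be 6, not 56.

Step 1: Check each record against the rule
Step 2: Record 907 has complexity = 6
Step 3: Since 6 >= 4, the bonus should not have been applied
Step 4: Correct value = 6, but claimed value = 56
Conclusion: Record 907 has the error.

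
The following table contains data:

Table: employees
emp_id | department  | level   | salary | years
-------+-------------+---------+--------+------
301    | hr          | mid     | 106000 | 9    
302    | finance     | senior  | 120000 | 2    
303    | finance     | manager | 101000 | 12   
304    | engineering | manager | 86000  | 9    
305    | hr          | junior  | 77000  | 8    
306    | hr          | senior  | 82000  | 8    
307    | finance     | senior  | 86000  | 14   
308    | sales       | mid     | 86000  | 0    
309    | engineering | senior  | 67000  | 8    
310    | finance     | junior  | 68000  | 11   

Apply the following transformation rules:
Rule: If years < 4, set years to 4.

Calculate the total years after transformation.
87

Step 1: 2 records have years < 4
Step 2: These records originally summed to 2
Step 3: After setting to minimum: 2 × 4 = 8
Step 4: Unaffected records sum: 79
Step 5: Final sum = 8 + 79 = 87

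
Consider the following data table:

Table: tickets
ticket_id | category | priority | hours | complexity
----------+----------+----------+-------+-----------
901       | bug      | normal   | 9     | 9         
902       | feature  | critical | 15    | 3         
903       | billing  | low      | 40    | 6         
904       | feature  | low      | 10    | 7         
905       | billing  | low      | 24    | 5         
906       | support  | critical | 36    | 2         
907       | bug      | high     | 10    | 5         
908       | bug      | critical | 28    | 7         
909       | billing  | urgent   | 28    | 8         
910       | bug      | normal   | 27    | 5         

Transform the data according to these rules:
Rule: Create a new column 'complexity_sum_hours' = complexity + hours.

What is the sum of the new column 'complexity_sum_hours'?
284

Step 1: For each record, compute complexity + hours
Example calculations:
  9 + 9 = 18
  3 + 15 = 18
  6 + 40 = 46
  ...
Step 2: Sum all derived values
Step 3: Total = 284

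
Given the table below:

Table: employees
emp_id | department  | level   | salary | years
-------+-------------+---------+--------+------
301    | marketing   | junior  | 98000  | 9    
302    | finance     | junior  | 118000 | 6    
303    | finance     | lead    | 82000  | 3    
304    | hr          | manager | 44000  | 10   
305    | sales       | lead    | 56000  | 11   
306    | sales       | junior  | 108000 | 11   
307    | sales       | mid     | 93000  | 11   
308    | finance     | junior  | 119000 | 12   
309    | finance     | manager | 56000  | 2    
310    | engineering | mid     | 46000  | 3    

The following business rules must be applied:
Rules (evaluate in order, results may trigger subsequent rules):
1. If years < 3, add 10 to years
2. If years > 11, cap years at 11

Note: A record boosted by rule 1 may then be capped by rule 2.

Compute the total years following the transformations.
86

Step 1: Apply rule 1 to records with years < 3
  - 1 records get bonus of 10
  - Of these, 1 records then exceed 11 and get capped
Step 2: Apply rule 2 to records with years > 11
  - 1 records (original) are capped
Step 3: Calculate final sum = 86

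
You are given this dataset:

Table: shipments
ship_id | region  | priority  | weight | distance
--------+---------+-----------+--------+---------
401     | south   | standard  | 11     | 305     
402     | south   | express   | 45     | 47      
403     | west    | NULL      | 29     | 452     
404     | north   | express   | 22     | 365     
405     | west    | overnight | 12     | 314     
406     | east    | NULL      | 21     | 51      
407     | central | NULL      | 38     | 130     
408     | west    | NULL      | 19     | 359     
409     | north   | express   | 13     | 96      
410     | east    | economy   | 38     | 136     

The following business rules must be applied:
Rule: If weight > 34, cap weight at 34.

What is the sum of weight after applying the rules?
229

Step 1: 3 records have weight > 34
Step 2: These records originally summed to 121
Step 3: After capping: 3 × 34 = 102
Step 4: Unaffected records sum: 127
Step 5: Final sum = 102 + 127 = 229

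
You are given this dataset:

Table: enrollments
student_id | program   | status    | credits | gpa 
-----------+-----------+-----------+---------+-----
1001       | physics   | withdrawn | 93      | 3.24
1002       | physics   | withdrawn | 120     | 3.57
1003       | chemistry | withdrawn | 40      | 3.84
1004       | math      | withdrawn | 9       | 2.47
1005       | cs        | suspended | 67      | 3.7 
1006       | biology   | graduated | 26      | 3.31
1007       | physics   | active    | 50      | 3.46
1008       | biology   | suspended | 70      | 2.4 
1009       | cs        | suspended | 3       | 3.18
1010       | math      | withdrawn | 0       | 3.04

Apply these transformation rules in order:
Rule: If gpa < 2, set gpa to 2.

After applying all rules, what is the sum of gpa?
32.21

Step 1: 0 records have gpa < 2
Step 2: These records originally summed to 0
Step 3: After setting to minimum: 0 × 2 = 0
Step 4: Unaffected records sum: 32.21
Step 5: Final sum = 0 + 32.21 = 32.21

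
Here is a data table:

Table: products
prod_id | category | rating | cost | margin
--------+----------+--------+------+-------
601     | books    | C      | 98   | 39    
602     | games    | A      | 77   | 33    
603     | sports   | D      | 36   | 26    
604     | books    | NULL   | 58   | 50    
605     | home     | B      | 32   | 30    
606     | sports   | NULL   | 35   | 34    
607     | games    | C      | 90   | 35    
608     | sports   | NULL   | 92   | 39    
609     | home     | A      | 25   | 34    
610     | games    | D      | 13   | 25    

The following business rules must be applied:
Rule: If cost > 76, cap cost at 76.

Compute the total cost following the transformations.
503

Step 1: 4 records have cost > 76
Step 2: These records originally summed to 357
Step 3: After capping: 4 × 76 = 304
Step 4: Unaffected records sum: 199
Step 5: Final sum = 304 + 199 = 503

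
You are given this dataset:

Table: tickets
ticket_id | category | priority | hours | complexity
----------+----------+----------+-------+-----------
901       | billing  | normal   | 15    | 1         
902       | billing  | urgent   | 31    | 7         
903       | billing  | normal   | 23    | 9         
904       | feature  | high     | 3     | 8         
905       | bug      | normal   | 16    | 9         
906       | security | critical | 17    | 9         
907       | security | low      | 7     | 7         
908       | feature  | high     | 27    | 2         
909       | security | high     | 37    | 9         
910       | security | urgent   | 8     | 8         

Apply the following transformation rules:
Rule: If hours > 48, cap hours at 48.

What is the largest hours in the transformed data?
37

Step 1: Original maximum hours = 37
Step 2: Check cap of 48 against maximum
Step 3: No records exceed the cap (max 37 <= cap 48), so no capping applies
Step 4: Maximum after transformation = 37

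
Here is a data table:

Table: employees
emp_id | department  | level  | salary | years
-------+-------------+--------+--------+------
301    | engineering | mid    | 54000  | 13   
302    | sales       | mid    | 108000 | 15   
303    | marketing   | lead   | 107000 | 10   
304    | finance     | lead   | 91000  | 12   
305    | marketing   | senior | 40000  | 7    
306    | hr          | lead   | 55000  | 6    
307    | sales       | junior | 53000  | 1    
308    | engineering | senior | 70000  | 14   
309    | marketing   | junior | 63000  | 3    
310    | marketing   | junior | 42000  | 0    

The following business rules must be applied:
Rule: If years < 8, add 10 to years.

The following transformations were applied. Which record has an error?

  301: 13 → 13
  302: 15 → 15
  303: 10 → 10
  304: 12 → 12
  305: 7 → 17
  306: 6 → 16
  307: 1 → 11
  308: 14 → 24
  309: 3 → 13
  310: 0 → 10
Record 308 has an error. The correct transformed value should be 14, not 24.

Step 1: Check each record against the rule
Step 2: Record 308 has years = 14
Step 3: Since 14 >= 8, the bonus should not have been applied
Step 4: Correct value = 14, but claimed value = 24
Conclusion: Record 308 has the error.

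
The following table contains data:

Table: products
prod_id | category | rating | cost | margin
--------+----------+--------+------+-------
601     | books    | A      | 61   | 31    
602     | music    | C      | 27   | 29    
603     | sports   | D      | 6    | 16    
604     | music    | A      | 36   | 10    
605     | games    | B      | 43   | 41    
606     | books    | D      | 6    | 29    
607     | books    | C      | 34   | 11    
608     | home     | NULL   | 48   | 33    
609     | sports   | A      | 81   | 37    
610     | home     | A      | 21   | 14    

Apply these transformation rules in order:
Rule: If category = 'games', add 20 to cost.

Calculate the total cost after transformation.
383

Step 1: Count records where category = 'games': 1
Step 2: Total bonus added: 1 × 20 = 20
Step 3: Original sum of cost: 363
Step 4: Final sum = 363 + 20 = 383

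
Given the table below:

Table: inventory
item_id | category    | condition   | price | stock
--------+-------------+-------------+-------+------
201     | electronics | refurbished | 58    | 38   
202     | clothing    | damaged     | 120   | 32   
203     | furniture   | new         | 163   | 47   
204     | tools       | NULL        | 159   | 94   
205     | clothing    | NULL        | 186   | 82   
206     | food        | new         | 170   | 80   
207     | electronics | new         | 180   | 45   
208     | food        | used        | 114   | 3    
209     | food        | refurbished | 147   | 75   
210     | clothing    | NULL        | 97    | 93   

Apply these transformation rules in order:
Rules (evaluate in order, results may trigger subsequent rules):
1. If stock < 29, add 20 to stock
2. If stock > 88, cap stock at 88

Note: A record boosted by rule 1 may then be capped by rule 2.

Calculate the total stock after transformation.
598

Step 1: Apply rule 1 to records with stock < 29
  - 1 records get bonus of 20
  - Of these, 0 records then exceed 88 and get capped
Step 2: Apply rule 2 to records with stock > 88
  - 2 records (original) are capped
Step 3: Calculate final sum = 598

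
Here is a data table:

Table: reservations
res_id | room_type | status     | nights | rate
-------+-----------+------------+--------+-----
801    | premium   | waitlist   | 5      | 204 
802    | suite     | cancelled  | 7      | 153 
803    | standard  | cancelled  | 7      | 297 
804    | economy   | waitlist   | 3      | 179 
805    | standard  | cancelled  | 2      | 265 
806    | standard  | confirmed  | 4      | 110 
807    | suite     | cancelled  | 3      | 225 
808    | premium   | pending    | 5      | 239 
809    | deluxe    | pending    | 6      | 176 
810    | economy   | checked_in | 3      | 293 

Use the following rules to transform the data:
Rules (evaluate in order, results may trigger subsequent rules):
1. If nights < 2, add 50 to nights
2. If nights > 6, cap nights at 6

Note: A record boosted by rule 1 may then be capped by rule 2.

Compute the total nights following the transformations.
43

Step 1: Apply rule 1 to records with nights < 2
  - 0 records get bonus of 50
  - Of these, 0 records then exceed 6 and get capped
Step 2: Apply rule 2 to records with nights > 6
  - 2 records (original) are capped
Step 3: Calculate final sum = 43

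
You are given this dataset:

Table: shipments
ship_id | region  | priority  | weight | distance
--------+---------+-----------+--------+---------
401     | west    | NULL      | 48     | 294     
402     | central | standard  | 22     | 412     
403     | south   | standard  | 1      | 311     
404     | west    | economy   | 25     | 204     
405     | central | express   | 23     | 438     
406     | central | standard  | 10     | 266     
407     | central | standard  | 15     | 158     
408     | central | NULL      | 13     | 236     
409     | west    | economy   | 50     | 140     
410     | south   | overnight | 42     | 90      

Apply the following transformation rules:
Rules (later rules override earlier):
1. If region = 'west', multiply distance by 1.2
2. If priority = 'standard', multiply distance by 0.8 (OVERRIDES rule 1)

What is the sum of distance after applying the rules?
2447.2

Step 1: Rule 2 takes priority for records with priority = 'standard'
  - 4 records: 1147 × 0.8 = 917.6
Step 2: Rule 1 applies to remaining records with region = 'west'
  - 3 records: 638 × 1.2 = 765.6
Step 3: Other records unchanged: 764
Step 4: Final sum = 917.6 + 765.6 + 764 = 2447.2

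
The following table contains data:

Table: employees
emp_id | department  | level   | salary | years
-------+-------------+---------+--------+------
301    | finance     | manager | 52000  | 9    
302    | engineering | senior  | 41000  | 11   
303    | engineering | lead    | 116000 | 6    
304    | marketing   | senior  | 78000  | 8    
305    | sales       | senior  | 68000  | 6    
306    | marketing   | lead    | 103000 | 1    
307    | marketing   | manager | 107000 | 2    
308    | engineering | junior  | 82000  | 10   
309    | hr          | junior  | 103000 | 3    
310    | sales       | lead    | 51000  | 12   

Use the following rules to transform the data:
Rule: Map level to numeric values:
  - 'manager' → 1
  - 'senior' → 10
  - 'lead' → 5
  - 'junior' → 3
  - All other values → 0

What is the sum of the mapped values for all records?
53

Step 1: Apply mapping to each record
Step 2: Count by status:
  'manager': 2 records × 1 = 2
  'senior': 3 records × 10 = 30
  'lead': 3 records × 5 = 15
  'junior': 2 records × 3 = 6
Step 3: Sum all mapped values = 53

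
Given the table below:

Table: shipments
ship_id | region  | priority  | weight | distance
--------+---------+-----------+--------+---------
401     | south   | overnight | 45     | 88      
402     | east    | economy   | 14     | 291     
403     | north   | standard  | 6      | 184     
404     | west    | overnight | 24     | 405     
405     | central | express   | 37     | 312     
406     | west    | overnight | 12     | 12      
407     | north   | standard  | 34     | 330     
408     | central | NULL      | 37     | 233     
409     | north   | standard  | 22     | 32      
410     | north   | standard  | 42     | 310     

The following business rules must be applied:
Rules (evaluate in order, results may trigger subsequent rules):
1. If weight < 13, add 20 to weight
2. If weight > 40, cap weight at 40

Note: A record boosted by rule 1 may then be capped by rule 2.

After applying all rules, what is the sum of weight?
306

Step 1: Apply rule 1 to records with weight < 13
  - 2 records get bonus of 20
  - Of these, 0 records then exceed 40 and get capped
Step 2: Apply rule 2 to records with weight > 40
  - 2 records (original) are capped
Step 3: Calculate final sum = 306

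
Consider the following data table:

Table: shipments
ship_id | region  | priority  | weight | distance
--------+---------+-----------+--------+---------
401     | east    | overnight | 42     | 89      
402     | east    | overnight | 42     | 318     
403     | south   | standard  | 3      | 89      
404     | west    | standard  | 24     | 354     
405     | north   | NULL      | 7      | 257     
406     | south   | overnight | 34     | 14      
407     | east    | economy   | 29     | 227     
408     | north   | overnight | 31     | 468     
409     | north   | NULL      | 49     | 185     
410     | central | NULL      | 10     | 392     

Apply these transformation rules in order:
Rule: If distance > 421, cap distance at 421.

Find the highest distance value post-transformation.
421

Step 1: Original maximum distance = 468
Step 2: Apply cap at 421
Step 3: 1 records had distance > 421 and were capped
Step 4: Maximum after transformation = 421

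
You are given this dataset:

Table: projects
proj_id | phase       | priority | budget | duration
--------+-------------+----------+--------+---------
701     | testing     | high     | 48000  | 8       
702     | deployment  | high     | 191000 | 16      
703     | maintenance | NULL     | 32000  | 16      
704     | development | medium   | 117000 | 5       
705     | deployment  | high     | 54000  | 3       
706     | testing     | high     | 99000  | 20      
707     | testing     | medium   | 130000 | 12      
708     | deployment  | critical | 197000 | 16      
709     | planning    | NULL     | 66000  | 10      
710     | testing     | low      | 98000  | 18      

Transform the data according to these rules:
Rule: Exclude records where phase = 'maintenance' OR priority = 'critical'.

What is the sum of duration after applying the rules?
92

Step 1: Find records where phase = 'maintenance' OR priority = 'critical'
Step 2: 2 records match, summing to 32
Step 3: Original sum: 124
Step 4: Remaining sum = 124 - 32 = 92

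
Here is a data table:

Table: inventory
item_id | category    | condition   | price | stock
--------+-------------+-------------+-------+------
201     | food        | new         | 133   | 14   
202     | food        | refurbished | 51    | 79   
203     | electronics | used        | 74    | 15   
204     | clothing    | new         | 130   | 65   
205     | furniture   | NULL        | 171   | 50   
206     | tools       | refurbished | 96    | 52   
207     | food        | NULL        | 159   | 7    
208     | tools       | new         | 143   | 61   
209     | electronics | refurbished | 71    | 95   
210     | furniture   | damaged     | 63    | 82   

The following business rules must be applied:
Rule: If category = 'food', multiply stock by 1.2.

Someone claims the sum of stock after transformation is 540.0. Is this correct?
Yes, the result is correct.

Step 1: Calculate the correct sum after transformation
Step 2: Apply multiplier 1.2 to records where category = 'food'
Step 3: Correct result = 540.0
Step 4: Claimed result = 540.0
Step 5: 540.0 = 540.0 ✓
Conclusion: The claimed result is correct.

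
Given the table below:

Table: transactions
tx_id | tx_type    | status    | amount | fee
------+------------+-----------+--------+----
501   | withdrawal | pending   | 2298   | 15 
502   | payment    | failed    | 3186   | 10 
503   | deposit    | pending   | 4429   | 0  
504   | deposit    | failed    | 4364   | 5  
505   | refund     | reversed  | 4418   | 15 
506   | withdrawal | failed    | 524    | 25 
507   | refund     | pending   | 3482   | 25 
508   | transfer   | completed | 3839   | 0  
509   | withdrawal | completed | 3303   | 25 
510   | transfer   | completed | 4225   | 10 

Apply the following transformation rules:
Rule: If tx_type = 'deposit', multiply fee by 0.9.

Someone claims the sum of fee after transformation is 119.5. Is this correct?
No, the correct result is 129.5.

Step 1: Calculate the correct sum after transformation
Step 2: Apply multiplier 0.9 to records where tx_type = 'deposit'
Step 3: Correct result = 129.5
Step 4: Claimed result = 119.5
Step 5: 129.5 ≠ 119.5
Conclusion: The claimed result is incorrect. The correct answer is 129.5.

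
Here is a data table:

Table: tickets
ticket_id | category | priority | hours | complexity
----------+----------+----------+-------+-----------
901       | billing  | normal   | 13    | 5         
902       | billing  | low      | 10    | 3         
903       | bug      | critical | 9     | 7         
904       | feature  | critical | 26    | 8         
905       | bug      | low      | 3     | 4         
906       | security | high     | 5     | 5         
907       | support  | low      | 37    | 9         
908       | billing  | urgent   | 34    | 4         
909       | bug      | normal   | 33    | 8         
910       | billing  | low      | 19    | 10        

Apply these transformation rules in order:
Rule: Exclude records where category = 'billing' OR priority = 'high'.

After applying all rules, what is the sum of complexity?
36

Step 1: Find records where category = 'billing' OR priority = 'high'
Step 2: 5 records match, summing to 27
Step 3: Original sum: 63
Step 4: Remaining sum = 63 - 27 = 36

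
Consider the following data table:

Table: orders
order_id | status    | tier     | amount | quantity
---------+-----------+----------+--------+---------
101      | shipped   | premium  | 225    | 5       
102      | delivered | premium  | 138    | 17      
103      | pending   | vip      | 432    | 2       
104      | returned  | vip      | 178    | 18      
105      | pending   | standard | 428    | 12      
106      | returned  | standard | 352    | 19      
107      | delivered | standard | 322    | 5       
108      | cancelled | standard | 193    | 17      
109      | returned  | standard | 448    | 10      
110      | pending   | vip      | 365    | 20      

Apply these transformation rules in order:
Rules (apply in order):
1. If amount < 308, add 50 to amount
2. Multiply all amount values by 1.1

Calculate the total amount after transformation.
3609.1

Step 1: Apply Rule 1 - Add 50 to records with amount < 308
  - 4 records affected: 734 + (4 × 50) = 934
  - Unaffected records: 2347
  - Sum after Rule 1: 3281
Step 2: Apply Rule 2 - Multiply all by 1.1
  - 3281 × 1.1 = 3609.1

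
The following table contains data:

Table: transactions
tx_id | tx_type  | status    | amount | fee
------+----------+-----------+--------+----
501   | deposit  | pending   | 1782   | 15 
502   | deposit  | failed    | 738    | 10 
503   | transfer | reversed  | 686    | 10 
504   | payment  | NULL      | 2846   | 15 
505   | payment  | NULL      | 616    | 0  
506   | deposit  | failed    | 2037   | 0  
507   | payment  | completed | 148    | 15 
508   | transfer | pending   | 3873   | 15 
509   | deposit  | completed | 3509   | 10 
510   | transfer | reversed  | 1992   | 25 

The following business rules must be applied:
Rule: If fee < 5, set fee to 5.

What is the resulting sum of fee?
125

Step 1: 2 records have fee < 5
Step 2: These records originally summed to 0
Step 3: After setting to minimum: 2 × 5 = 10
Step 4: Unaffected records sum: 115
Step 5: Final sum = 10 + 115 = 125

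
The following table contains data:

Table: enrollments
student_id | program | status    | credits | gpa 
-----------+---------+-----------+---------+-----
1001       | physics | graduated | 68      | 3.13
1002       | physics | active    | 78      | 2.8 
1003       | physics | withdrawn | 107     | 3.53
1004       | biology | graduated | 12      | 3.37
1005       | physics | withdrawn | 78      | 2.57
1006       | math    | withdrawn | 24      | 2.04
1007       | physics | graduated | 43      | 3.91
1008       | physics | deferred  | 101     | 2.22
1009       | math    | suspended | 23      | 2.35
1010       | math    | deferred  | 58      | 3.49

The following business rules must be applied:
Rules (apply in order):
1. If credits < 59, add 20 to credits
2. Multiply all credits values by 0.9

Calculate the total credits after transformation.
622.8

Step 1: Apply Rule 1 - Add 20 to records with credits < 59
  - 5 records affected: 160 + (5 × 20) = 260
  - Unaffected records: 432
  - Sum after Rule 1: 692
Step 2: Apply Rule 2 - Multiply all by 0.9
  - 692 × 0.9 = 622.8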